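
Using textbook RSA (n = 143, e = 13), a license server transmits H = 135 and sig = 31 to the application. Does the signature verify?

Squares mod 143: sig^1≡31, sig^2≡103, sig^4≡27, sig^8≡14
13 = 8 + 4 + 1, so sig^13 ≡ 14·27·31 ≡ 135 (mod 143)
Since 135 equals the digest 135, verification succeeds.

verifies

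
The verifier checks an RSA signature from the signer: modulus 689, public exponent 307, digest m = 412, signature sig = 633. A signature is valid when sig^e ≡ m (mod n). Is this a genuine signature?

genuine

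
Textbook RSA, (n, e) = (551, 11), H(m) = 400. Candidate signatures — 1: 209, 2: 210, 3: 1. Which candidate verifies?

2

Candidate 1: Squares mod 551: 209^1≡209, 209^2≡152, 209^4≡513, 209^8≡342; 11 = 8 + 2 + 1, so 209^11 ≡ 342·152·209 ≡ 38 (mod 551)
Candidate 2: Squares mod 551: 210^1≡210, 210^2≡20, 210^4≡400, 210^8≡210; 11 = 8 + 2 + 1, so 210^11 ≡ 210·20·210 ≡ 400 (mod 551)
  → matches H(m) = 400
Candidate 3: Squares mod 551: 1^1≡1, 1^2≡1, 1^4≡1, 1^8≡1; 11 = 8 + 2 + 1, so 1^11 ≡ 1·1·1 ≡ 1 (mod 551)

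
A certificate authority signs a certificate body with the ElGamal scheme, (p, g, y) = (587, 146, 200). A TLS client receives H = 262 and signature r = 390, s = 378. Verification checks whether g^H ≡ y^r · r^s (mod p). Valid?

yes

Left side g^H mod p:
Squares mod 587: 146^1≡146, 146^2≡184, 146^4≡397, 146^8≡293, 146^16≡147, 146^32≡477, 146^64≡360, 146^128≡460, 146^256≡280
262 = 256 + 4 + 2, so 146^262 ≡ 280·397·184 ≡ 12 (mod 587)
Right side y^r · r^s mod p:
Squares mod 587: 200^1≡200, 200^2≡84, 200^4≡12, 200^8≡144, 200^16≡191, 200^32≡87, 200^64≡525, 200^128≡322, 200^256≡372
390 = 256 + 128 + 4 + 2, so 200^390 ≡ 372·322·12·84 ≡ 481 (mod 587)
Squares mod 587: 390^1≡390, 390^2≡67, 390^4≡380, 390^8≡585, 390^16≡4, 390^32≡16, 390^64≡256, 390^128≡379, 390^256≡413
378 = 256 + 64 + 32 + 16 + 8 + 2, so 390^378 ≡ 413·256·16·4·585·67 ≡ 310 (mod 587)
481·310 = 149110 ≡ 12 (mod 587)
12 ≡ 12 (mod 587), so the signature is genuine.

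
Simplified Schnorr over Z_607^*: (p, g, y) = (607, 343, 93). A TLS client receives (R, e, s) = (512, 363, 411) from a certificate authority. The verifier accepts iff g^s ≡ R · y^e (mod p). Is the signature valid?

g^s mod p:
343^2 = 117649 ≡ 498
343^4 ≡ 498^2 = 248004 ≡ 348
343^8 ≡ 348^2 = 121104 ≡ 311
343^16 ≡ 311^2 = 96721 ≡ 208
343^32 ≡ 208^2 = 43264 ≡ 167
343^64 ≡ 167^2 = 27889 ≡ 574
343^128 ≡ 574^2 = 329476 ≡ 482
343^256 ≡ 482^2 = 232324 ≡ 450
411 = 256 + 128 + 16 + 8 + 2 + 1, so 343^411 ≡ 450·482·208·311·498·343 ≡ 369 (mod 607)
R · y^e mod p:
93^2 = 8649 ≡ 151
93^4 ≡ 151^2 = 22801 ≡ 342
93^8 ≡ 342^2 = 116964 ≡ 420
93^16 ≡ 420^2 = 176400 ≡ 370
93^32 ≡ 370^2 = 136900 ≡ 325
93^64 ≡ 325^2 = 105625 ≡ 7
93^128 ≡ 7^2 = 49
93^256 ≡ 49^2 = 2401 ≡ 580
363 = 256 + 64 + 32 + 8 + 2 + 1, so 93^363 ≡ 580·7·325·420·151·93 ≡ 552 (mod 607)
512·552 = 282624 ≡ 369 (mod 607)
369 ≡ 369 (mod 607); signature holds.

valid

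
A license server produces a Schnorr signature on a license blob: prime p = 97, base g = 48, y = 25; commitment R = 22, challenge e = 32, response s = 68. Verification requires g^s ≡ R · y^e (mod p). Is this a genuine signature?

g^s mod p:
48^2 = 2304 ≡ 73
48^4 ≡ 73^2 = 5329 ≡ 91
48^8 ≡ 91^2 = 8281 ≡ 36
48^16 ≡ 36^2 = 1296 ≡ 35
48^32 ≡ 35^2 = 1225 ≡ 61
48^64 ≡ 61^2 = 3721 ≡ 35
68 = 64 + 4, so 48^68 ≡ 35·91 ≡ 81 (mod 97)
R · y^e mod p:
25^2 = 625 ≡ 43
25^4 ≡ 43^2 = 1849 ≡ 6
25^8 ≡ 6^2 = 36
25^16 ≡ 36^2 = 1296 ≡ 35
25^32 ≡ 35^2 = 1225 ≡ 61
22·61 = 1342 ≡ 81 (mod 97)
81 ≡ 81 (mod 97); signature holds.

genuine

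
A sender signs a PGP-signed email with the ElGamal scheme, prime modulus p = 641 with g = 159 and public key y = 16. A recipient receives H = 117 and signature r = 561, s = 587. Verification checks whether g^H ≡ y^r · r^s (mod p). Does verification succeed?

Left side g^H mod p:
159^2 = 25281 ≡ 282
159^4 ≡ 282^2 = 79524 ≡ 40
159^8 ≡ 40^2 = 1600 ≡ 318
159^16 ≡ 318^2 = 101124 ≡ 487
159^32 ≡ 487^2 = 237169 ≡ 640
159^64 ≡ 640^2 = 409600 ≡ 1
117 = 64 + 32 + 16 + 4 + 1, so 159^117 ≡ 1·640·487·40·159 ≡ 633 (mod 641)
Right side y^r · r^s mod p:
16^2 = 256
16^4 ≡ 256^2 = 65536 ≡ 154
16^8 ≡ 154^2 = 23716 ≡ 640
16^16 ≡ 640^2 = 409600 ≡ 1
16^32 ≡ 1^2 = 1
16^64 ≡ 1^2 = 1
16^128 ≡ 1^2 = 1
16^256 ≡ 1^2 = 1
16^512 ≡ 1^2 = 1
561 = 512 + 32 + 16 + 1, so 16^561 ≡ 1·1·1·16 ≡ 16 (mod 641)
561^2 = 314721 ≡ 631
561^4 ≡ 631^2 = 398161 ≡ 100
561^8 ≡ 100^2 = 10000 ≡ 385
561^16 ≡ 385^2 = 148225 ≡ 154
561^32 ≡ 154^2 = 23716 ≡ 640
561^64 ≡ 640^2 = 409600 ≡ 1
561^128 ≡ 1^2 = 1
561^256 ≡ 1^2 = 1
561^512 ≡ 1^2 = 1
587 = 512 + 64 + 8 + 2 + 1, so 561^587 ≡ 1·1·385·631·561 ≡ 320 (mod 641)
16·320 = 5120 ≡ 633 (mod 641)
633 ≡ 633 (mod 641), so the signature is genuine.

passes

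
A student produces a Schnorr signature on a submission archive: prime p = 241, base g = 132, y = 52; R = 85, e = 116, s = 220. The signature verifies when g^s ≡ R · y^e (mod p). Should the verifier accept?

reject

g^s mod p:
132^2 = 17424 ≡ 72
132^4 ≡ 72^2 = 5184 ≡ 123
132^8 ≡ 123^2 = 15129 ≡ 187
132^16 ≡ 187^2 = 34969 ≡ 24
132^32 ≡ 24^2 = 576 ≡ 94
132^64 ≡ 94^2 = 8836 ≡ 160
132^128 ≡ 160^2 = 25600 ≡ 54
220 = 128 + 64 + 16 + 8 + 4, so 132^220 ≡ 54·160·24·187·123 ≡ 237 (mod 241)
R · y^e mod p:
52^2 = 2704 ≡ 53
52^4 ≡ 53^2 = 2809 ≡ 158
52^8 ≡ 158^2 = 24964 ≡ 141
52^16 ≡ 141^2 = 19881 ≡ 119
52^32 ≡ 119^2 = 14161 ≡ 183
52^64 ≡ 183^2 = 33489 ≡ 231
116 = 64 + 32 + 16 + 4, so 52^116 ≡ 231·183·119·158 ≡ 151 (mod 241)
85·151 = 12835 ≡ 62 (mod 241)
237 ≠ 62; the check fails.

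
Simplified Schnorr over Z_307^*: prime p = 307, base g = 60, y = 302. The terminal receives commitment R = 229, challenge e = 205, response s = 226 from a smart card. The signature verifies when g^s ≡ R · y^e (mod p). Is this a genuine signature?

forged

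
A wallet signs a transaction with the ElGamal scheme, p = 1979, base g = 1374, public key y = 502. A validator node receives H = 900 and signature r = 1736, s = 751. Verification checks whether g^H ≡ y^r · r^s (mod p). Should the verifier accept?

reject

Left side g^H mod p:
Squares mod 1979: 1374^1≡1374, 1374^2≡1889, 1374^4≡184, 1374^8≡213, 1374^16≡1831, 1374^32≡135, 1374^64≡414, 1374^128≡1202, 1374^256≡134, 1374^512≡145
900 = 512 + 256 + 128 + 4, so 1374^900 ≡ 145·134·1202·184 ≡ 627 (mod 1979)
Right side y^r · r^s mod p:
Squares mod 1979: 502^1≡502, 502^2≡671, 502^4≡1008, 502^8≡837, 502^16≡3, 502^32≡9, 502^64≡81, 502^128≡624, 502^256≡1492, 502^512≡1668, 502^1024≡1729
1736 = 1024 + 512 + 128 + 64 + 8, so 502^1736 ≡ 1729·1668·624·81·837 ≡ 875 (mod 1979)
Squares mod 1979: 1736^1≡1736, 1736^2≡1658, 1736^4≡133, 1736^8≡1857, 1736^16≡1031, 1736^32≡238, 1736^64≡1232, 1736^128≡1910, 1736^256≡803, 1736^512≡1634
751 = 512 + 128 + 64 + 32 + 8 + 4 + 2 + 1, so 1736^751 ≡ 1634·1910·1232·238·1857·133·1658·1736 ≡ 804 (mod 1979)
875·804 = 703500 ≡ 955 (mod 1979)
627 ≠ 955, so verification fails.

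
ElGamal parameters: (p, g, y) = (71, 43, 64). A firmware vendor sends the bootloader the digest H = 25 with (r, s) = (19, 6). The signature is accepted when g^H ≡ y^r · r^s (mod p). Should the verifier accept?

Left side g^H mod p:
43^25 mod 71 = 45
Right side y^r · r^s mod p:
64^19 mod 71 = 15
19^6 mod 71 = 3
15·3 = 45 ≡ 45 (mod 71)
45 ≡ 45 (mod 71), so the signature is genuine.

accept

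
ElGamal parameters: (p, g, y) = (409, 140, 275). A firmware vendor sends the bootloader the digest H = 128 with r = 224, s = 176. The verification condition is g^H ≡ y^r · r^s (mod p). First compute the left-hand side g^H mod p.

140^2 = 19600 ≡ 377
140^4 ≡ 377^2 = 142129 ≡ 206
140^8 ≡ 206^2 = 42436 ≡ 309
140^16 ≡ 309^2 = 95481 ≡ 184
140^32 ≡ 184^2 = 33856 ≡ 318
140^64 ≡ 318^2 = 101124 ≡ 101
140^128 ≡ 101^2 = 10201 ≡ 385

385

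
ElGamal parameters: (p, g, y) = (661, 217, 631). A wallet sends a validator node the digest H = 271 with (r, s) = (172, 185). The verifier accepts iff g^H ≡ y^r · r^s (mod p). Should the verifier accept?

reject

Left side g^H mod p:
217^2 = 47089 ≡ 158
217^4 ≡ 158^2 = 24964 ≡ 507
217^8 ≡ 507^2 = 257049 ≡ 581
217^16 ≡ 581^2 = 337561 ≡ 451
217^32 ≡ 451^2 = 203401 ≡ 474
217^64 ≡ 474^2 = 224676 ≡ 597
217^128 ≡ 597^2 = 356409 ≡ 130
217^256 ≡ 130^2 = 16900 ≡ 375
271 = 256 + 8 + 4 + 2 + 1, so 217^271 ≡ 375·581·507·158·217 ≡ 490 (mod 661)
Right side y^r · r^s mod p:
631^2 = 398161 ≡ 239
631^4 ≡ 239^2 = 57121 ≡ 275
631^8 ≡ 275^2 = 75625 ≡ 271
631^16 ≡ 271^2 = 73441 ≡ 70
631^32 ≡ 70^2 = 4900 ≡ 273
631^64 ≡ 273^2 = 74529 ≡ 497
631^128 ≡ 497^2 = 247009 ≡ 456
172 = 128 + 32 + 8 + 4, so 631^172 ≡ 456·273·271·275 ≡ 56 (mod 661)
172^2 = 29584 ≡ 500
172^4 ≡ 500^2 = 250000 ≡ 142
172^8 ≡ 142^2 = 20164 ≡ 334
172^16 ≡ 334^2 = 111556 ≡ 508
172^32 ≡ 508^2 = 258064 ≡ 274
172^64 ≡ 274^2 = 75076 ≡ 383
172^128 ≡ 383^2 = 146689 ≡ 608
185 = 128 + 32 + 16 + 8 + 1, so 172^185 ≡ 608·274·508·334·172 ≡ 87 (mod 661)
56·87 = 4872 ≡ 245 (mod 661)
490 ≠ 245, so verification fails.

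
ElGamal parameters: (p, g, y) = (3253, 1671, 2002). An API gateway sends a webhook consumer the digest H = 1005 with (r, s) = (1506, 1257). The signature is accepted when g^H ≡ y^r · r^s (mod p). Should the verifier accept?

Left side g^H mod p:
1671^1005 mod 3253 = 1188
Right side y^r · r^s mod p:
2002^1506 mod 3253 = 2963
1506^1257 mod 3253 = 1692
2963·1692 = 5013396 ≡ 523 (mod 3253)
1188 ≠ 523, so verification fails.

reject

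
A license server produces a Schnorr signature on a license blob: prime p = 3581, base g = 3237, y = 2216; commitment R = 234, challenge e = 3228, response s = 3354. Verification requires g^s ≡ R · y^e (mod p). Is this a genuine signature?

genuine

g^s mod p:
Squares mod 3581: 3237^1≡3237, 3237^2≡163, 3237^4≡1502, 3237^8≡3555, 3237^16≡676, 3237^32≡2189, 3237^64≡343, 3237^128≡3057, 3237^256≡2420, 3237^512≡1465, 3237^1024≡1206, 3237^2048≡550
3354 = 2048 + 1024 + 256 + 16 + 8 + 2, so 3237^3354 ≡ 550·1206·2420·676·3555·163 ≡ 1508 (mod 3581)
R · y^e mod p:
Squares mod 3581: 2216^1≡2216, 2216^2≡1105, 2216^4≡3485, 2216^8≡2054, 2216^16≡498, 2216^32≡915, 2216^64≡2852, 2216^128≡1453, 2216^256≡2000, 2216^512≡23, 2216^1024≡529, 2216^2048≡523
3228 = 2048 + 1024 + 128 + 16 + 8 + 4, so 2216^3228 ≡ 523·529·1453·498·2054·3485 ≡ 1598 (mod 3581)
234·1598 = 373932 ≡ 1508 (mod 3581)
1508 ≡ 1508 (mod 3581); signature holds.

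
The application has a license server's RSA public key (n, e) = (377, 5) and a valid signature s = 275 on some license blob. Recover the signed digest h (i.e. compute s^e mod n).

19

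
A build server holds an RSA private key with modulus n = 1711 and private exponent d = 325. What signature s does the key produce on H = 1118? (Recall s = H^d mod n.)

H^2 ≡ 1118^2 = 1249924 ≡ 894
H^4 ≡ 894^2 = 799236 ≡ 199
H^8 ≡ 199^2 = 39601 ≡ 248
H^16 ≡ 248^2 = 61504 ≡ 1619
H^32 ≡ 1619^2 = 2621161 ≡ 1620
H^64 ≡ 1620^2 = 2624400 ≡ 1437
H^128 ≡ 1437^2 = 2064969 ≡ 1503
H^256 ≡ 1503^2 = 2259009 ≡ 489
325 = 256 + 64 + 4 + 1, so H^325 ≡ 489·1437·199·1118 ≡ 1631 (mod 1711)

1631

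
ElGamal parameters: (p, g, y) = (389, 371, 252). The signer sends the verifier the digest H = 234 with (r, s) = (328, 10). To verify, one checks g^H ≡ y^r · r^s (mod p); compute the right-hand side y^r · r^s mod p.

Squares mod 389: 252^1≡252, 252^2≡97, 252^4≡73, 252^8≡272, 252^16≡74, 252^32≡30, 252^64≡122, 252^128≡102, 252^256≡290
328 = 256 + 64 + 8, so 252^328 ≡ 290·122·272 ≡ 278 (mod 389)
Squares mod 389: 328^1≡328, 328^2≡220, 328^4≡164, 328^8≡55
10 = 8 + 2, so 328^10 ≡ 55·220 ≡ 41 (mod 389)
y^r · r^s ≡ 278·41 = 11398 ≡ 117 (mod 389)

117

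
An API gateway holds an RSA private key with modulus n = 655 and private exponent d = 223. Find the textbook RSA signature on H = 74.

Squares mod 655: H^1≡74, H^2≡236, H^4≡21, H^8≡441, H^16≡601, H^32≡296, H^64≡501, H^128≡136
223 = 128 + 64 + 16 + 8 + 4 + 2 + 1, so H^223 ≡ 136·501·601·441·21·236·74 ≡ 64 (mod 655)

64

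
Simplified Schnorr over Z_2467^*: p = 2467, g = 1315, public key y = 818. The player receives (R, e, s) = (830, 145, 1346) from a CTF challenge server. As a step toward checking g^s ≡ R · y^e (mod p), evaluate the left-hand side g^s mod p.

779

Squares mod 2467: 1315^1≡1315, 1315^2≡2325, 1315^4≡428, 1315^8≡626, 1315^16≡2090, 1315^32≡1510, 1315^64≡592, 1315^128≡150, 1315^256≡297, 1315^512≡1864, 1315^1024≡960
1346 = 1024 + 256 + 64 + 2, so 1315^1346 ≡ 960·297·592·2325 ≡ 779 (mod 2467)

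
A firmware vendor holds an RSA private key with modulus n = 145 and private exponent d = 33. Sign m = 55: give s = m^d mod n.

m^2 ≡ 55^2 = 3025 ≡ 125
m^4 ≡ 125^2 = 15625 ≡ 110
m^8 ≡ 110^2 = 12100 ≡ 65
m^16 ≡ 65^2 = 4225 ≡ 20
m^32 ≡ 20^2 = 400 ≡ 110
33 = 32 + 1, so m^33 ≡ 110·55 ≡ 105 (mod 145)

105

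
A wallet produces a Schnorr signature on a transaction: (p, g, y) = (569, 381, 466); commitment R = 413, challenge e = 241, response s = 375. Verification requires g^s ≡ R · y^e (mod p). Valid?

no

g^s mod p:
Squares mod 569: 381^1≡381, 381^2≡66, 381^4≡373, 381^8≡293, 381^16≡499, 381^32≡348, 381^64≡476, 381^128≡114, 381^256≡478
375 = 256 + 64 + 32 + 16 + 4 + 2 + 1, so 381^375 ≡ 478·476·348·499·373·66·381 ≡ 312 (mod 569)
R · y^e mod p:
Squares mod 569: 466^1≡466, 466^2≡367, 466^4≡405, 466^8≡153, 466^16≡80, 466^32≡141, 466^64≡535, 466^128≡18
241 = 128 + 64 + 32 + 16 + 1, so 466^241 ≡ 18·535·141·80·466 ≡ 351 (mod 569)
413·351 = 144963 ≡ 437 (mod 569)
312 ≠ 437; the check fails.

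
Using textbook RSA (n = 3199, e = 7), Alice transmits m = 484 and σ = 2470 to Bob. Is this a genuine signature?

σ^2 ≡ 2470^2 = 6100900 ≡ 407
σ^4 ≡ 407^2 = 165649 ≡ 2500
7 = 4 + 2 + 1, so σ^7 ≡ 2500·407·2470 ≡ 1028 (mod 3199)
The recovered value 1028 does not match the digest 484.

forged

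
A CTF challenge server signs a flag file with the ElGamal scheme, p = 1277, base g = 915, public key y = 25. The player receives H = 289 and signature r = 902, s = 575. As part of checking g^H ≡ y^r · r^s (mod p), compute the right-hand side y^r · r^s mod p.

25^2 = 625
25^4 ≡ 625^2 = 390625 ≡ 1140
25^8 ≡ 1140^2 = 1299600 ≡ 891
25^16 ≡ 891^2 = 793881 ≡ 864
25^32 ≡ 864^2 = 746496 ≡ 728
25^64 ≡ 728^2 = 529984 ≡ 29
25^128 ≡ 29^2 = 841
25^256 ≡ 841^2 = 707281 ≡ 1100
25^512 ≡ 1100^2 = 1210000 ≡ 681
902 = 512 + 256 + 128 + 4 + 2, so 25^902 ≡ 681·1100·841·1140·625 ≡ 641 (mod 1277)
902^2 = 813604 ≡ 155
902^4 ≡ 155^2 = 24025 ≡ 1039
902^8 ≡ 1039^2 = 1079521 ≡ 456
902^16 ≡ 456^2 = 207936 ≡ 1062
902^32 ≡ 1062^2 = 1127844 ≡ 253
902^64 ≡ 253^2 = 64009 ≡ 159
902^128 ≡ 159^2 = 25281 ≡ 1018
902^256 ≡ 1018^2 = 1036324 ≡ 677
902^512 ≡ 677^2 = 458329 ≡ 1163
575 = 512 + 32 + 16 + 8 + 4 + 2 + 1, so 902^575 ≡ 1163·253·1062·456·1039·155·902 ≡ 600 (mod 1277)
y^r · r^s ≡ 641·600 = 384600 ≡ 223 (mod 1277)

223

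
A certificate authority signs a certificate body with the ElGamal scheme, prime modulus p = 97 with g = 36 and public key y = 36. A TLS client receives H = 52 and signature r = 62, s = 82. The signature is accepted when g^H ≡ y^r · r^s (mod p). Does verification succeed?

Left side g^H mod p:
36^2 = 1296 ≡ 35
36^4 ≡ 35^2 = 1225 ≡ 61
36^8 ≡ 61^2 = 3721 ≡ 35
36^16 ≡ 35^2 = 1225 ≡ 61
36^32 ≡ 61^2 = 3721 ≡ 35
52 = 32 + 16 + 4, so 36^52 ≡ 35·61·61 ≡ 61 (mod 97)
Right side y^r · r^s mod p:
36^2 = 1296 ≡ 35
36^4 ≡ 35^2 = 1225 ≡ 61
36^8 ≡ 61^2 = 3721 ≡ 35
36^16 ≡ 35^2 = 1225 ≡ 61
36^32 ≡ 61^2 = 3721 ≡ 35
62 = 32 + 16 + 8 + 4 + 2, so 36^62 ≡ 35·61·35·61·35 ≡ 35 (mod 97)
62^2 = 3844 ≡ 61
62^4 ≡ 61^2 = 3721 ≡ 35
62^8 ≡ 35^2 = 1225 ≡ 61
62^16 ≡ 61^2 = 3721 ≡ 35
62^32 ≡ 35^2 = 1225 ≡ 61
62^64 ≡ 61^2 = 3721 ≡ 35
82 = 64 + 16 + 2, so 62^82 ≡ 35·35·61 ≡ 35 (mod 97)
35·35 = 1225 ≡ 61 (mod 97)
61 ≡ 61 (mod 97), so the signature is genuine.

passes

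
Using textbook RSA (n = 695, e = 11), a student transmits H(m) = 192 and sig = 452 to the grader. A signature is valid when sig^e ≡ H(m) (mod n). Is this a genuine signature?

forged

sig^2 ≡ 452^2 = 204304 ≡ 669
sig^4 ≡ 669^2 = 447561 ≡ 676
sig^8 ≡ 676^2 = 456976 ≡ 361
11 = 8 + 2 + 1, so sig^11 ≡ 361·669·452 ≡ 503 (mod 695)
503 ≠ 192, so verification fails.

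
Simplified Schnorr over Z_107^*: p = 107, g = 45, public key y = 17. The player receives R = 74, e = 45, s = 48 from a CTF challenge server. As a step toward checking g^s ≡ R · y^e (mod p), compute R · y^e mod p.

12

17^2 = 289 ≡ 75
17^4 ≡ 75^2 = 5625 ≡ 61
17^8 ≡ 61^2 = 3721 ≡ 83
17^16 ≡ 83^2 = 6889 ≡ 41
17^32 ≡ 41^2 = 1681 ≡ 76
45 = 32 + 8 + 4 + 1, so 17^45 ≡ 76·83·61·17 ≡ 58 (mod 107)
R · y^e ≡ 74·58 = 4292 ≡ 12 (mod 107)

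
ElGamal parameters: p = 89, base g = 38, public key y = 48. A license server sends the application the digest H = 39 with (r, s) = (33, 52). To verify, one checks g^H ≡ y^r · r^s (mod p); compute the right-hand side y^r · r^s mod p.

75

48^33 mod 89 = 12
33^52 mod 89 = 73
y^r · r^s ≡ 12·73 = 876 ≡ 75 (mod 89)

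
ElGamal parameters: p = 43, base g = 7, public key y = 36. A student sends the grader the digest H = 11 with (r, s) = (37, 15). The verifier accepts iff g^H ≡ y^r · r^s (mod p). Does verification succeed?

Left side g^H mod p:
7^2 = 49 ≡ 6
7^4 ≡ 6^2 = 36
7^8 ≡ 36^2 = 1296 ≡ 6
11 = 8 + 2 + 1, so 7^11 ≡ 6·6·7 ≡ 37 (mod 43)
Right side y^r · r^s mod p:
36^2 = 1296 ≡ 6
36^4 ≡ 6^2 = 36
36^8 ≡ 36^2 = 1296 ≡ 6
36^16 ≡ 6^2 = 36
36^32 ≡ 36^2 = 1296 ≡ 6
37 = 32 + 4 + 1, so 36^37 ≡ 6·36·36 ≡ 36 (mod 43)
37^2 = 1369 ≡ 36
37^4 ≡ 36^2 = 1296 ≡ 6
37^8 ≡ 6^2 = 36
15 = 8 + 4 + 2 + 1, so 37^15 ≡ 36·6·36·37 ≡ 42 (mod 43)
36·42 = 1512 ≡ 7 (mod 43)
37 ≠ 7, so verification fails.

fails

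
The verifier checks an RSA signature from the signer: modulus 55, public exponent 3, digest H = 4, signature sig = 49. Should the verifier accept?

accept

Squares mod 55: sig^1≡49, sig^2≡36
3 = 2 + 1, so sig^3 ≡ 36·49 ≡ 4 (mod 55)
4 = H, so the signature checks out.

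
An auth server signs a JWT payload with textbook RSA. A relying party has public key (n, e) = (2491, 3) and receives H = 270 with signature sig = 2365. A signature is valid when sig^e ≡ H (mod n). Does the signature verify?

does not verify

sig^2 ≡ 2365^2 = 5593225 ≡ 930
3 = 2 + 1, so sig^3 ≡ 930·2365 ≡ 2388 (mod 2491)
2388 ≠ 270, so verification fails.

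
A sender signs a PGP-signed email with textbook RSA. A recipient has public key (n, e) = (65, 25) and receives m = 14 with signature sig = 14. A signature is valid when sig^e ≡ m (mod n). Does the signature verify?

verifies

sig^2 ≡ 14^2 = 196 ≡ 1
sig^4 ≡ 1^2 = 1
sig^8 ≡ 1^2 = 1
sig^16 ≡ 1^2 = 1
25 = 16 + 8 + 1, so sig^25 ≡ 1·1·14 ≡ 14 (mod 65)
14 = m, so the signature checks out.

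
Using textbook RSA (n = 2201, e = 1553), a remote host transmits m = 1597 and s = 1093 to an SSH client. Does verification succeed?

passes

s^2 ≡ 1093^2 = 1194649 ≡ 1707
s^4 ≡ 1707^2 = 2913849 ≡ 1926
s^8 ≡ 1926^2 = 3709476 ≡ 791
s^16 ≡ 791^2 = 625681 ≡ 597
s^32 ≡ 597^2 = 356409 ≡ 2048
s^64 ≡ 2048^2 = 4194304 ≡ 1399
s^128 ≡ 1399^2 = 1957201 ≡ 512
s^256 ≡ 512^2 = 262144 ≡ 225
s^512 ≡ 225^2 = 50625 ≡ 2
s^1024 ≡ 2^2 = 4
1553 = 1024 + 512 + 16 + 1, so s^1553 ≡ 4·2·597·1093 ≡ 1597 (mod 2201)
1597 = m, so the signature checks out.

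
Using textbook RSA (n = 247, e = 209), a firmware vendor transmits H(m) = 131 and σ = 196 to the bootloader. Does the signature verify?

Squares mod 247: σ^1≡196, σ^2≡131, σ^4≡118, σ^8≡92, σ^16≡66, σ^32≡157, σ^64≡196, σ^128≡131
209 = 128 + 64 + 16 + 1, so σ^209 ≡ 131·196·66·196 ≡ 131 (mod 247)
σ^209 mod 247 = 131 matches H(m).

verifies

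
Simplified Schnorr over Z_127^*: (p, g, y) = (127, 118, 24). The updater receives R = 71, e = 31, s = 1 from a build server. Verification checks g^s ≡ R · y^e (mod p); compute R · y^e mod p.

24^31 mod 127 = 75
R · y^e ≡ 71·75 = 5325 ≡ 118 (mod 127)

118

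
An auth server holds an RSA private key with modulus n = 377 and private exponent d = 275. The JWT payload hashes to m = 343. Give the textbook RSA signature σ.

112

Squares mod 377: m^1≡343, m^2≡25, m^4≡248, m^8≡53, m^16≡170, m^32≡248, m^64≡53, m^128≡170, m^256≡248
275 = 256 + 16 + 2 + 1, so m^275 ≡ 248·170·25·343 ≡ 112 (mod 377)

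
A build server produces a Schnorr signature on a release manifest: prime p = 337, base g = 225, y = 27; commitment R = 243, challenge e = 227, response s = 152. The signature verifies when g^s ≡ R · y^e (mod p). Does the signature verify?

does not verify

g^s mod p:
225^2 = 50625 ≡ 75
225^4 ≡ 75^2 = 5625 ≡ 233
225^8 ≡ 233^2 = 54289 ≡ 32
225^16 ≡ 32^2 = 1024 ≡ 13
225^32 ≡ 13^2 = 169
225^64 ≡ 169^2 = 28561 ≡ 253
225^128 ≡ 253^2 = 64009 ≡ 316
152 = 128 + 16 + 8, so 225^152 ≡ 316·13·32 ≡ 26 (mod 337)
R · y^e mod p:
27^2 = 729 ≡ 55
27^4 ≡ 55^2 = 3025 ≡ 329
27^8 ≡ 329^2 = 108241 ≡ 64
27^16 ≡ 64^2 = 4096 ≡ 52
27^32 ≡ 52^2 = 2704 ≡ 8
27^64 ≡ 8^2 = 64
27^128 ≡ 64^2 = 4096 ≡ 52
227 = 128 + 64 + 32 + 2 + 1, so 27^227 ≡ 52·64·8·55·27 ≡ 137 (mod 337)
243·137 = 33291 ≡ 265 (mod 337)
26 ≠ 265; the check fails.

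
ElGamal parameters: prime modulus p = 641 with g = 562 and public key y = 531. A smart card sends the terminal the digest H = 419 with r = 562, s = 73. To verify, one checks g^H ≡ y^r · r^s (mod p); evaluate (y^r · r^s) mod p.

531^2 = 281961 ≡ 562
531^4 ≡ 562^2 = 315844 ≡ 472
531^8 ≡ 472^2 = 222784 ≡ 357
531^16 ≡ 357^2 = 127449 ≡ 531
531^32 ≡ 531^2 = 281961 ≡ 562
531^64 ≡ 562^2 = 315844 ≡ 472
531^128 ≡ 472^2 = 222784 ≡ 357
531^256 ≡ 357^2 = 127449 ≡ 531
531^512 ≡ 531^2 = 281961 ≡ 562
562 = 512 + 32 + 16 + 2, so 531^562 ≡ 562·562·531·562 ≡ 562 (mod 641)
562^2 = 315844 ≡ 472
562^4 ≡ 472^2 = 222784 ≡ 357
562^8 ≡ 357^2 = 127449 ≡ 531
562^16 ≡ 531^2 = 281961 ≡ 562
562^32 ≡ 562^2 = 315844 ≡ 472
562^64 ≡ 472^2 = 222784 ≡ 357
73 = 64 + 8 + 1, so 562^73 ≡ 357·531·562 ≡ 531 (mod 641)
y^r · r^s ≡ 562·531 = 298422 ≡ 357 (mod 641)

357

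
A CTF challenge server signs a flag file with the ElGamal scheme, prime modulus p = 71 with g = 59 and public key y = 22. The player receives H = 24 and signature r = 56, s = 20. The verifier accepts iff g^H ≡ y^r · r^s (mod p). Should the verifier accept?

Left side g^H mod p:
59^2 = 3481 ≡ 2
59^4 ≡ 2^2 = 4
59^8 ≡ 4^2 = 16
59^16 ≡ 16^2 = 256 ≡ 43
24 = 16 + 8, so 59^24 ≡ 43·16 ≡ 49 (mod 71)
Right side y^r · r^s mod p:
22^2 = 484 ≡ 58
22^4 ≡ 58^2 = 3364 ≡ 27
22^8 ≡ 27^2 = 729 ≡ 19
22^16 ≡ 19^2 = 361 ≡ 6
22^32 ≡ 6^2 = 36
56 = 32 + 16 + 8, so 22^56 ≡ 36·6·19 ≡ 57 (mod 71)
56^2 = 3136 ≡ 12
56^4 ≡ 12^2 = 144 ≡ 2
56^8 ≡ 2^2 = 4
56^16 ≡ 4^2 = 16
20 = 16 + 4, so 56^20 ≡ 16·2 ≡ 32 (mod 71)
57·32 = 1824 ≡ 49 (mod 71)
49 ≡ 49 (mod 71), so the signature is genuine.

accept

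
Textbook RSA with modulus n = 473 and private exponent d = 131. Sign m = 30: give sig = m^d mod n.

Squares mod 473: m^1≡30, m^2≡427, m^4≡224, m^8≡38, m^16≡25, m^32≡152, m^64≡400, m^128≡126
131 = 128 + 2 + 1, so m^131 ≡ 126·427·30 ≡ 184 (mod 473)

184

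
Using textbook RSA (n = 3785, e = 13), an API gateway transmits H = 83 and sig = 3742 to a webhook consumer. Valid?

no

Squares mod 3785: sig^1≡3742, sig^2≡1849, sig^4≡946, sig^8≡1656
13 = 8 + 4 + 1, so sig^13 ≡ 1656·946·3742 ≡ 2662 (mod 3785)
The recovered value 2662 does not match the digest 83.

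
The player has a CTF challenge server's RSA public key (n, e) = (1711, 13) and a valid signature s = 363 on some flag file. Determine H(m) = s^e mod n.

s^13 mod 1711 = 1274

1274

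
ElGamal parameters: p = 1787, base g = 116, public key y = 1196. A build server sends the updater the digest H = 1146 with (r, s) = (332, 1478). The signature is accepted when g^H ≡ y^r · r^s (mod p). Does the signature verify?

does not verify

Left side g^H mod p:
116^2 = 13456 ≡ 947
116^4 ≡ 947^2 = 896809 ≡ 1522
116^8 ≡ 1522^2 = 2316484 ≡ 532
116^16 ≡ 532^2 = 283024 ≡ 678
116^32 ≡ 678^2 = 459684 ≡ 425
116^64 ≡ 425^2 = 180625 ≡ 138
116^128 ≡ 138^2 = 19044 ≡ 1174
116^256 ≡ 1174^2 = 1378276 ≡ 499
116^512 ≡ 499^2 = 249001 ≡ 608
116^1024 ≡ 608^2 = 369664 ≡ 1542
1146 = 1024 + 64 + 32 + 16 + 8 + 2, so 116^1146 ≡ 1542·138·425·678·532·947 ≡ 913 (mod 1787)
Right side y^r · r^s mod p:
1196^2 = 1430416 ≡ 816
1196^4 ≡ 816^2 = 665856 ≡ 1092
1196^8 ≡ 1092^2 = 1192464 ≡ 535
1196^16 ≡ 535^2 = 286225 ≡ 305
1196^32 ≡ 305^2 = 93025 ≡ 101
1196^64 ≡ 101^2 = 10201 ≡ 1266
1196^128 ≡ 1266^2 = 1602756 ≡ 1604
1196^256 ≡ 1604^2 = 2572816 ≡ 1323
332 = 256 + 64 + 8 + 4, so 1196^332 ≡ 1323·1266·535·1092 ≡ 1748 (mod 1787)
332^2 = 110224 ≡ 1217
332^4 ≡ 1217^2 = 1481089 ≡ 1453
332^8 ≡ 1453^2 = 2111209 ≡ 762
332^16 ≡ 762^2 = 580644 ≡ 1656
332^32 ≡ 1656^2 = 2742336 ≡ 1078
332^64 ≡ 1078^2 = 1162084 ≡ 534
332^128 ≡ 534^2 = 285156 ≡ 1023
332^256 ≡ 1023^2 = 1046529 ≡ 1134
332^512 ≡ 1134^2 = 1285956 ≡ 1103
332^1024 ≡ 1103^2 = 1216609 ≡ 1449
1478 = 1024 + 256 + 128 + 64 + 4 + 2, so 332^1478 ≡ 1449·1134·1023·534·1453·1217 ≡ 1662 (mod 1787)
1748·1662 = 2905176 ≡ 1301 (mod 1787)
913 ≠ 1301, so verification fails.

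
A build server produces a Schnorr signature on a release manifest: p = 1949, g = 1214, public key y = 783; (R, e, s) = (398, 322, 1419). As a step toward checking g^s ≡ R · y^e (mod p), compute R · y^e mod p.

861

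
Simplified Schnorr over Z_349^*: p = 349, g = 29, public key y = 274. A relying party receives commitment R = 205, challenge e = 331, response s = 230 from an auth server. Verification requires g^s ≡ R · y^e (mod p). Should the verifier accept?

g^s mod p:
Squares mod 349: 29^1≡29, 29^2≡143, 29^4≡207, 29^8≡271, 29^16≡151, 29^32≡116, 29^64≡194, 29^128≡293
230 = 128 + 64 + 32 + 4 + 2, so 29^230 ≡ 293·194·116·207·143 ≡ 87 (mod 349)
R · y^e mod p:
Squares mod 349: 274^1≡274, 274^2≡41, 274^4≡285, 274^8≡257, 274^16≡88, 274^32≡66, 274^64≡168, 274^128≡304, 274^256≡280
331 = 256 + 64 + 8 + 2 + 1, so 274^331 ≡ 280·168·257·41·274 ≡ 304 (mod 349)
205·304 = 62320 ≡ 198 (mod 349)
87 ≠ 198; the check fails.

reject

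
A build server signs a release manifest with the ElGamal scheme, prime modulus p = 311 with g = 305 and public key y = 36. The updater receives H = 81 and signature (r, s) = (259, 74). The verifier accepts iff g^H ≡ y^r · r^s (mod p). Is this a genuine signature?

forged

Left side g^H mod p:
Squares mod 311: 305^1≡305, 305^2≡36, 305^4≡52, 305^8≡216, 305^16≡6, 305^32≡36, 305^64≡52
81 = 64 + 16 + 1, so 305^81 ≡ 52·6·305 ≡ 305 (mod 311)
Right side y^r · r^s mod p:
Squares mod 311: 36^1≡36, 36^2≡52, 36^4≡216, 36^8≡6, 36^16≡36, 36^32≡52, 36^64≡216, 36^128≡6, 36^256≡36
259 = 256 + 2 + 1, so 36^259 ≡ 36·52·36 ≡ 216 (mod 311)
Squares mod 311: 259^1≡259, 259^2≡216, 259^4≡6, 259^8≡36, 259^16≡52, 259^32≡216, 259^64≡6
74 = 64 + 8 + 2, so 259^74 ≡ 6·36·216 ≡ 6 (mod 311)
216·6 = 1296 ≡ 52 (mod 311)
305 ≠ 52, so verification fails.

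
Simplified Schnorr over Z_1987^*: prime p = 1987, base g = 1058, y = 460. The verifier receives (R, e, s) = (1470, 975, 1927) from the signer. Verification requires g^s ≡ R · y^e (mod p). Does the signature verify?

g^s mod p:
1058^2 = 1119364 ≡ 683
1058^4 ≡ 683^2 = 466489 ≡ 1531
1058^8 ≡ 1531^2 = 2343961 ≡ 1288
1058^16 ≡ 1288^2 = 1658944 ≡ 1786
1058^32 ≡ 1786^2 = 3189796 ≡ 661
1058^64 ≡ 661^2 = 436921 ≡ 1768
1058^128 ≡ 1768^2 = 3125824 ≡ 273
1058^256 ≡ 273^2 = 74529 ≡ 1010
1058^512 ≡ 1010^2 = 1020100 ≡ 769
1058^1024 ≡ 769^2 = 591361 ≡ 1222
1927 = 1024 + 512 + 256 + 128 + 4 + 2 + 1, so 1058^1927 ≡ 1222·769·1010·273·1531·683·1058 ≡ 842 (mod 1987)
R · y^e mod p:
460^2 = 211600 ≡ 978
460^4 ≡ 978^2 = 956484 ≡ 737
460^8 ≡ 737^2 = 543169 ≡ 718
460^16 ≡ 718^2 = 515524 ≡ 891
460^32 ≡ 891^2 = 793881 ≡ 1068
460^64 ≡ 1068^2 = 1140624 ≡ 86
460^128 ≡ 86^2 = 7396 ≡ 1435
460^256 ≡ 1435^2 = 2059225 ≡ 693
460^512 ≡ 693^2 = 480249 ≡ 1382
975 = 512 + 256 + 128 + 64 + 8 + 4 + 2 + 1, so 460^975 ≡ 1382·693·1435·86·718·737·978·460 ≡ 817 (mod 1987)
1470·817 = 1200990 ≡ 842 (mod 1987)
842 ≡ 842 (mod 1987); signature holds.

verifies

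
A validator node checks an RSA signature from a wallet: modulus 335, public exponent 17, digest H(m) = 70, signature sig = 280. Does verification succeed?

Squares mod 335: sig^1≡280, sig^2≡10, sig^4≡100, sig^8≡285, sig^16≡155
17 = 16 + 1, so sig^17 ≡ 155·280 ≡ 185 (mod 335)
185 ≠ 70, so verification fails.

fails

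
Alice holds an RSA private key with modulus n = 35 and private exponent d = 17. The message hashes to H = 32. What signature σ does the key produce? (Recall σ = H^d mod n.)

2

H^17 mod 35 = 2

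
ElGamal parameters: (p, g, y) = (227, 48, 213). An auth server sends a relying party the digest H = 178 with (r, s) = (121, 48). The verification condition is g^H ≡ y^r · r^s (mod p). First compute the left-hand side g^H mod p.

Squares mod 227: 48^1≡48, 48^2≡34, 48^4≡21, 48^8≡214, 48^16≡169, 48^32≡186, 48^64≡92, 48^128≡65
178 = 128 + 32 + 16 + 2, so 48^178 ≡ 65·186·169·34 ≡ 103 (mod 227)

103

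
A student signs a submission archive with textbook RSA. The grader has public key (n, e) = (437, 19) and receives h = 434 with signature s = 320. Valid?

yes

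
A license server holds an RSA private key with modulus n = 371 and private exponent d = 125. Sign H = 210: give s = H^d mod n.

H^2 ≡ 210^2 = 44100 ≡ 322
H^4 ≡ 322^2 = 103684 ≡ 175
H^8 ≡ 175^2 = 30625 ≡ 203
H^16 ≡ 203^2 = 41209 ≡ 28
H^32 ≡ 28^2 = 784 ≡ 42
H^64 ≡ 42^2 = 1764 ≡ 280
125 = 64 + 32 + 16 + 8 + 4 + 1, so H^125 ≡ 280·42·28·203·175·210 ≡ 217 (mod 371)

217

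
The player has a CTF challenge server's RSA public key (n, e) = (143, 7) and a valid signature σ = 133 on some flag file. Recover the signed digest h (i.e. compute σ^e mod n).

133

σ^7 mod 143 = 133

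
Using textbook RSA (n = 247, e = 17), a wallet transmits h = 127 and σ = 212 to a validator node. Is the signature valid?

valid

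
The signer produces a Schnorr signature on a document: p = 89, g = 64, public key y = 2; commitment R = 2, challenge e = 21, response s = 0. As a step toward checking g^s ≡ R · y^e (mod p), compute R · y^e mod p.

Squares mod 89: 2^1≡2, 2^2≡4, 2^4≡16, 2^8≡78, 2^16≡32
21 = 16 + 4 + 1, so 2^21 ≡ 32·16·2 ≡ 45 (mod 89)
R · y^e ≡ 2·45 = 90 ≡ 1 (mod 89)

1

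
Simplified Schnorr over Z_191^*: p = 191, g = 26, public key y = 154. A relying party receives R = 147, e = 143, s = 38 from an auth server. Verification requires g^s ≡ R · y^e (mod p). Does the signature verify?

g^s mod p:
26^2 = 676 ≡ 103
26^4 ≡ 103^2 = 10609 ≡ 104
26^8 ≡ 104^2 = 10816 ≡ 120
26^16 ≡ 120^2 = 14400 ≡ 75
26^32 ≡ 75^2 = 5625 ≡ 86
38 = 32 + 4 + 2, so 26^38 ≡ 86·104·103 ≡ 39 (mod 191)
R · y^e mod p:
154^2 = 23716 ≡ 32
154^4 ≡ 32^2 = 1024 ≡ 69
154^8 ≡ 69^2 = 4761 ≡ 177
154^16 ≡ 177^2 = 31329 ≡ 5
154^32 ≡ 5^2 = 25
154^64 ≡ 25^2 = 625 ≡ 52
154^128 ≡ 52^2 = 2704 ≡ 30
143 = 128 + 8 + 4 + 2 + 1, so 154^143 ≡ 30·177·69·32·154 ≡ 125 (mod 191)
147·125 = 18375 ≡ 39 (mod 191)
39 ≡ 39 (mod 191); signature holds.

verifies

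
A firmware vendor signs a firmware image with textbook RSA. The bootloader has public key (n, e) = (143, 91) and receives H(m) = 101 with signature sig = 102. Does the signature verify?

sig^2 ≡ 102^2 = 10404 ≡ 108
sig^4 ≡ 108^2 = 11664 ≡ 81
sig^8 ≡ 81^2 = 6561 ≡ 126
sig^16 ≡ 126^2 = 15876 ≡ 3
sig^32 ≡ 3^2 = 9
sig^64 ≡ 9^2 = 81
91 = 64 + 16 + 8 + 2 + 1, so sig^91 ≡ 81·3·126·108·102 ≡ 80 (mod 143)
80 ≠ 101, so verification fails.

does not verify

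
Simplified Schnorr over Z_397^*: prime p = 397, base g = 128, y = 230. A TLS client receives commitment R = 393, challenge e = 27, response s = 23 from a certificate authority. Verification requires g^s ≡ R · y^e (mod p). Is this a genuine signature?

g^s mod p:
128^2 = 16384 ≡ 107
128^4 ≡ 107^2 = 11449 ≡ 333
128^8 ≡ 333^2 = 110889 ≡ 126
128^16 ≡ 126^2 = 15876 ≡ 393
23 = 16 + 4 + 2 + 1, so 128^23 ≡ 393·333·107·128 ≡ 269 (mod 397)
R · y^e mod p:
230^2 = 52900 ≡ 99
230^4 ≡ 99^2 = 9801 ≡ 273
230^8 ≡ 273^2 = 74529 ≡ 290
230^16 ≡ 290^2 = 84100 ≡ 333
27 = 16 + 8 + 2 + 1, so 230^27 ≡ 333·290·99·230 ≡ 64 (mod 397)
393·64 = 25152 ≡ 141 (mod 397)
269 ≠ 141; the check fails.

forged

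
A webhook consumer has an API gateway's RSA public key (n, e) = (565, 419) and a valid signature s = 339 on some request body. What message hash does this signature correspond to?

s^2 ≡ 339^2 = 114921 ≡ 226
s^4 ≡ 226^2 = 51076 ≡ 226
s^8 ≡ 226^2 = 51076 ≡ 226
s^16 ≡ 226^2 = 51076 ≡ 226
s^32 ≡ 226^2 = 51076 ≡ 226
s^64 ≡ 226^2 = 51076 ≡ 226
s^128 ≡ 226^2 = 51076 ≡ 226
s^256 ≡ 226^2 = 51076 ≡ 226
419 = 256 + 128 + 32 + 2 + 1, so s^419 ≡ 226·226·226·226·339 ≡ 339 (mod 565)

339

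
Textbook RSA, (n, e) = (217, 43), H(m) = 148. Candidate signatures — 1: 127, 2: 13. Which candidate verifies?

1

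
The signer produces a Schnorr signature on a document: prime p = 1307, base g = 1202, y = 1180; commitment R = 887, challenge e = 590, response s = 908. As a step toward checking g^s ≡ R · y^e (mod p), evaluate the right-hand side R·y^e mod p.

1099

1180^2 = 1392400 ≡ 445
1180^4 ≡ 445^2 = 198025 ≡ 668
1180^8 ≡ 668^2 = 446224 ≡ 537
1180^16 ≡ 537^2 = 288369 ≡ 829
1180^32 ≡ 829^2 = 687241 ≡ 1066
1180^64 ≡ 1066^2 = 1136356 ≡ 573
1180^128 ≡ 573^2 = 328329 ≡ 272
1180^256 ≡ 272^2 = 73984 ≡ 792
1180^512 ≡ 792^2 = 627264 ≡ 1211
590 = 512 + 64 + 8 + 4 + 2, so 1180^590 ≡ 1211·573·537·668·445 ≡ 237 (mod 1307)
R · y^e ≡ 887·237 = 210219 ≡ 1099 (mod 1307)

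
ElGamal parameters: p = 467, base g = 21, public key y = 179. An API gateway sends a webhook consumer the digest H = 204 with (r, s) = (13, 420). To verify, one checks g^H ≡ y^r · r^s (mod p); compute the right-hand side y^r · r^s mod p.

179^2 = 32041 ≡ 285
179^4 ≡ 285^2 = 81225 ≡ 434
179^8 ≡ 434^2 = 188356 ≡ 155
13 = 8 + 4 + 1, so 179^13 ≡ 155·434·179 ≡ 202 (mod 467)
13^2 = 169
13^4 ≡ 169^2 = 28561 ≡ 74
13^8 ≡ 74^2 = 5476 ≡ 339
13^16 ≡ 339^2 = 114921 ≡ 39
13^32 ≡ 39^2 = 1521 ≡ 120
13^64 ≡ 120^2 = 14400 ≡ 390
13^128 ≡ 390^2 = 152100 ≡ 325
13^256 ≡ 325^2 = 105625 ≡ 83
420 = 256 + 128 + 32 + 4, so 13^420 ≡ 83·325·120·74 ≡ 157 (mod 467)
y^r · r^s ≡ 202·157 = 31714 ≡ 425 (mod 467)

425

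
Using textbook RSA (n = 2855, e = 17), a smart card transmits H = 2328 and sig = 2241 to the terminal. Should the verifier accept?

reject

Squares mod 2855: sig^1≡2241, sig^2≡136, sig^4≡1366, sig^8≡1641, sig^16≡616
17 = 16 + 1, so sig^17 ≡ 616·2241 ≡ 1491 (mod 2855)
sig^17 mod 2855 = 1491, but H = 2328.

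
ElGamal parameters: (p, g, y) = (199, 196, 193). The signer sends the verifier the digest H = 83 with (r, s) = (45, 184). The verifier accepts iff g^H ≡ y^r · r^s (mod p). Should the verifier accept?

accept

Left side g^H mod p:
Squares mod 199: 196^1≡196, 196^2≡9, 196^4≡81, 196^8≡193, 196^16≡36, 196^32≡102, 196^64≡56
83 = 64 + 16 + 2 + 1, so 196^83 ≡ 56·36·9·196 ≡ 94 (mod 199)
Right side y^r · r^s mod p:
Squares mod 199: 193^1≡193, 193^2≡36, 193^4≡102, 193^8≡56, 193^16≡151, 193^32≡115
45 = 32 + 8 + 4 + 1, so 193^45 ≡ 115·56·102·193 ≡ 114 (mod 199)
Squares mod 199: 45^1≡45, 45^2≡35, 45^4≡31, 45^8≡165, 45^16≡161, 45^32≡51, 45^64≡14, 45^128≡196
184 = 128 + 32 + 16 + 8, so 45^184 ≡ 196·51·161·165 ≡ 130 (mod 199)
114·130 = 14820 ≡ 94 (mod 199)
94 ≡ 94 (mod 199), so the signature is genuine.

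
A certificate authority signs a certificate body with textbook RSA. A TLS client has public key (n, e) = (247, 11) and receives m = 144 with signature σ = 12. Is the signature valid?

invalid

Squares mod 247: σ^1≡12, σ^2≡144, σ^4≡235, σ^8≡144
11 = 8 + 2 + 1, so σ^11 ≡ 144·144·12 ≡ 103 (mod 247)
σ^11 mod 247 = 103, but m = 144.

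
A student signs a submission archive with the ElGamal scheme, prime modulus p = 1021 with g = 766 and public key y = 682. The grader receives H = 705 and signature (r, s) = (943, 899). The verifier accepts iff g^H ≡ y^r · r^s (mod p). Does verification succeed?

passes

Left side g^H mod p:
766^705 mod 1021 = 500
Right side y^r · r^s mod p:
682^943 mod 1021 = 606
943^899 mod 1021 = 48
606·48 = 29088 ≡ 500 (mod 1021)
500 ≡ 500 (mod 1021), so the signature is genuine.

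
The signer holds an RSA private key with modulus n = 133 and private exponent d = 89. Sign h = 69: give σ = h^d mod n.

27

h^2 ≡ 69^2 = 4761 ≡ 106
h^4 ≡ 106^2 = 11236 ≡ 64
h^8 ≡ 64^2 = 4096 ≡ 106
h^16 ≡ 106^2 = 11236 ≡ 64
h^32 ≡ 64^2 = 4096 ≡ 106
h^64 ≡ 106^2 = 11236 ≡ 64
89 = 64 + 16 + 8 + 1, so h^89 ≡ 64·64·106·69 ≡ 27 (mod 133)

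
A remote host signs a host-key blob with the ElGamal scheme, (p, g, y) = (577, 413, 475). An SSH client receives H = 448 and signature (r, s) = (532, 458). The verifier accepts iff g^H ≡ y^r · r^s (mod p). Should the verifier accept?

Left side g^H mod p:
413^2 = 170569 ≡ 354
413^4 ≡ 354^2 = 125316 ≡ 107
413^8 ≡ 107^2 = 11449 ≡ 486
413^16 ≡ 486^2 = 236196 ≡ 203
413^32 ≡ 203^2 = 41209 ≡ 242
413^64 ≡ 242^2 = 58564 ≡ 287
413^128 ≡ 287^2 = 82369 ≡ 435
413^256 ≡ 435^2 = 189225 ≡ 546
448 = 256 + 128 + 64, so 413^448 ≡ 546·435·287 ≡ 321 (mod 577)
Right side y^r · r^s mod p:
475^2 = 225625 ≡ 18
475^4 ≡ 18^2 = 324
475^8 ≡ 324^2 = 104976 ≡ 539
475^16 ≡ 539^2 = 290521 ≡ 290
475^32 ≡ 290^2 = 84100 ≡ 435
475^64 ≡ 435^2 = 189225 ≡ 546
475^128 ≡ 546^2 = 298116 ≡ 384
475^256 ≡ 384^2 = 147456 ≡ 321
475^512 ≡ 321^2 = 103041 ≡ 335
532 = 512 + 16 + 4, so 475^532 ≡ 335·290·324 ≡ 96 (mod 577)
532^2 = 283024 ≡ 294
532^4 ≡ 294^2 = 86436 ≡ 463
532^8 ≡ 463^2 = 214369 ≡ 302
532^16 ≡ 302^2 = 91204 ≡ 38
532^32 ≡ 38^2 = 1444 ≡ 290
532^64 ≡ 290^2 = 84100 ≡ 435
532^128 ≡ 435^2 = 189225 ≡ 546
532^256 ≡ 546^2 = 298116 ≡ 384
458 = 256 + 128 + 64 + 8 + 2, so 532^458 ≡ 384·546·435·302·294 ≡ 207 (mod 577)
96·207 = 19872 ≡ 254 (mod 577)
321 ≠ 254, so verification fails.

reject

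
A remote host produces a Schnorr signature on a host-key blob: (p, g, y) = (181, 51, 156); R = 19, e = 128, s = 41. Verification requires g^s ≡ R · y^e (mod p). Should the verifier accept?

accept

g^s mod p:
51^2 = 2601 ≡ 67
51^4 ≡ 67^2 = 4489 ≡ 145
51^8 ≡ 145^2 = 21025 ≡ 29
51^16 ≡ 29^2 = 841 ≡ 117
51^32 ≡ 117^2 = 13689 ≡ 114
41 = 32 + 8 + 1, so 51^41 ≡ 114·29·51 ≡ 95 (mod 181)
R · y^e mod p:
156^2 = 24336 ≡ 82
156^4 ≡ 82^2 = 6724 ≡ 27
156^8 ≡ 27^2 = 729 ≡ 5
156^16 ≡ 5^2 = 25
156^32 ≡ 25^2 = 625 ≡ 82
156^64 ≡ 82^2 = 6724 ≡ 27
156^128 ≡ 27^2 = 729 ≡ 5
19·5 = 95 ≡ 95 (mod 181)
95 ≡ 95 (mod 181); signature holds.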